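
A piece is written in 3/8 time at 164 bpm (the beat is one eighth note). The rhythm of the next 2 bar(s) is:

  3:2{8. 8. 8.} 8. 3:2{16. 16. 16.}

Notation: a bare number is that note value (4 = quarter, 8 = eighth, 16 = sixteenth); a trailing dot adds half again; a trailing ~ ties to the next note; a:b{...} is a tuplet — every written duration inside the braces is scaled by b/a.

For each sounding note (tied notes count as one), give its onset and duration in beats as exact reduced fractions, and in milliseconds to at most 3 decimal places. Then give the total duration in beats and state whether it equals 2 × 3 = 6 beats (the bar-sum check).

1) 0.0ms=0b +365.854ms=1b
2) 365.854ms=1b +365.854ms=1b
3) 731.707ms=2b +365.854ms=1b
4) 1097.561ms=3b +548.78ms=3/2b
5) 1646.341ms=9/2b +182.927ms=1/2b
6) 1829.268ms=5b +182.927ms=1/2b
7) 2012.195ms=11/2b +182.927ms=1/2b
Σ=6b of 6 (164bpm 3/8) — PASS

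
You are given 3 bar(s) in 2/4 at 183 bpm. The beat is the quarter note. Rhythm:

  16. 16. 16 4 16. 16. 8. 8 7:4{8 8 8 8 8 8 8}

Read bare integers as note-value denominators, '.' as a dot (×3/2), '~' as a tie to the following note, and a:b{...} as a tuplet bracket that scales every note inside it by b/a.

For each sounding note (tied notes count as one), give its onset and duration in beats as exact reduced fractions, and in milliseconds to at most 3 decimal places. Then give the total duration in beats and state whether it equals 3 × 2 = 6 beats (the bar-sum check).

1) 0.0ms=0b +122.951ms=3/8b
2) 122.951ms=3/8b +122.951ms=3/8b
3) 245.902ms=3/4b +81.967ms=1/4b
4) 327.869ms=1b +327.869ms=1b
5) 655.738ms=2b +122.951ms=3/8b
6) 778.689ms=19/8b +122.951ms=3/8b
7) 901.639ms=11/4b +245.902ms=3/4b
8) 1147.541ms=7/2b +163.934ms=1/2b
9) 1311.475ms=4b +93.677ms=2/7b
10) 1405.152ms=30/7b +93.677ms=2/7b
11) 1498.829ms=32/7b +93.677ms=2/7b
12) 1592.506ms=34/7b +93.677ms=2/7b
13) 1686.183ms=36/7b +93.677ms=2/7b
14) 1779.859ms=38/7b +93.677ms=2/7b
15) 1873.536ms=40/7b +93.677ms=2/7b
Σ=6b of 6 (183bpm 2/4) — PASS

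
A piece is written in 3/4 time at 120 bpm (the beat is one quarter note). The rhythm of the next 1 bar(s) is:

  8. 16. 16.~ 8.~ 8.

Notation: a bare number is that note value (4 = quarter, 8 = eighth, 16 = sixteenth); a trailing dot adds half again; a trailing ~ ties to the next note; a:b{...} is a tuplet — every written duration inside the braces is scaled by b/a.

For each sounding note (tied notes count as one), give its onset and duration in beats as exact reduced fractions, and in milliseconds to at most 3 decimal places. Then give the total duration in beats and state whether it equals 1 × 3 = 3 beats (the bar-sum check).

1) 0.0ms=0b +375.0ms=3/4b
2) 375.0ms=3/4b +187.5ms=3/8b
3) 562.5ms=9/8b +937.5ms=15/8b
Σ=3b of 3 (120bpm 3/4) — PASS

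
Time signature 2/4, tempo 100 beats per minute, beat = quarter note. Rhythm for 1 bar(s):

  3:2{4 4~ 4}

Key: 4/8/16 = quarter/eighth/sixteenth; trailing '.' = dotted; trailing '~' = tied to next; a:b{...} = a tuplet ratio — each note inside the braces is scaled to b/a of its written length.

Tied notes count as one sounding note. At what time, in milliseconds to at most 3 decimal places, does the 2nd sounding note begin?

1. 0.0ms @ 0 + 400.0ms (2/3)
2. 400.0ms @ 2/3 + 800.0ms (4/3)

note 2 onset = 2/3b = 400.0ms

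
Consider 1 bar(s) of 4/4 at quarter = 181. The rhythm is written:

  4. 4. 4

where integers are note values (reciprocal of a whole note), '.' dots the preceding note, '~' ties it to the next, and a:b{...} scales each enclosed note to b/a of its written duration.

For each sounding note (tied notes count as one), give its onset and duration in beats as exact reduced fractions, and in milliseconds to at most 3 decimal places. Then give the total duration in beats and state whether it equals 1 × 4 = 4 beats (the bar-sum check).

1) 0.0ms=0b +497.238ms=3/2b
2) 497.238ms=3/2b +497.238ms=3/2b
3) 994.475ms=3b +331.492ms=1b
Σ=4b of 4 (181bpm 4/4) — PASS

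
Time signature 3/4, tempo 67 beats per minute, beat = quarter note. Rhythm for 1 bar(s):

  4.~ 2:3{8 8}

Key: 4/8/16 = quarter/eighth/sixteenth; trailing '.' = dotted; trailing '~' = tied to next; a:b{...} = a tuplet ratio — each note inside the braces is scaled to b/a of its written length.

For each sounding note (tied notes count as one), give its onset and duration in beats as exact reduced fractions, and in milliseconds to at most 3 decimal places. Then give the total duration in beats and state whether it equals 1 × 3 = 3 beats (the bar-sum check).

1) 0.0ms=0b +2014.925ms=9/4b
2) 2014.925ms=9/4b +671.642ms=3/4b
Σ=3b of 3 (67bpm 3/4) — PASS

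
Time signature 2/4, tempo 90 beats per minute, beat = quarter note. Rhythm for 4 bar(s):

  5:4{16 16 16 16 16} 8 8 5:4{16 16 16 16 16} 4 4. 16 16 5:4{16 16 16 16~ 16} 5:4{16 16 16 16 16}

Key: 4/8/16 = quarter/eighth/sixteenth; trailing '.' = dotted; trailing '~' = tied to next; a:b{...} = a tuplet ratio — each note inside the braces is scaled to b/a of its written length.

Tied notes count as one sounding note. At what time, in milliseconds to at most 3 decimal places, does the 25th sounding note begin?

note 25 onset = 39/5b = 5200.0ms

1. 0.0ms @ 0 + 133.333ms (1/5)
2. 133.333ms @ 1/5 + 133.333ms (1/5)
3. 266.667ms @ 2/5 + 133.333ms (1/5)
4. 400.0ms @ 3/5 + 133.333ms (1/5)
5. 533.333ms @ 4/5 + 133.333ms (1/5)
6. 666.667ms @ 1 + 333.333ms (1/2)
7. 1000.0ms @ 3/2 + 333.333ms (1/2)
8. 1333.333ms @ 2 + 133.333ms (1/5)
9. 1466.667ms @ 11/5 + 133.333ms (1/5)
10. 1600.0ms @ 12/5 + 133.333ms (1/5)
11. 1733.333ms @ 13/5 + 133.333ms (1/5)
12. 1866.667ms @ 14/5 + 133.333ms (1/5)
13. 2000.0ms @ 3 + 666.667ms (1)
14. 2666.667ms @ 4 + 1000.0ms (3/2)
15. 3666.667ms @ 11/2 + 166.667ms (1/4)
16. 3833.333ms @ 23/4 + 166.667ms (1/4)
17. 4000.0ms @ 6 + 133.333ms (1/5)
18. 4133.333ms @ 31/5 + 133.333ms (1/5)
19. 4266.667ms @ 32/5 + 133.333ms (1/5)
20. 4400.0ms @ 33/5 + 266.667ms (2/5)
21. 4666.667ms @ 7 + 133.333ms (1/5)
22. 4800.0ms @ 36/5 + 133.333ms (1/5)
23. 4933.333ms @ 37/5 + 133.333ms (1/5)
24. 5066.667ms @ 38/5 + 133.333ms (1/5)
25. 5200.0ms @ 39/5 + 133.333ms (1/5)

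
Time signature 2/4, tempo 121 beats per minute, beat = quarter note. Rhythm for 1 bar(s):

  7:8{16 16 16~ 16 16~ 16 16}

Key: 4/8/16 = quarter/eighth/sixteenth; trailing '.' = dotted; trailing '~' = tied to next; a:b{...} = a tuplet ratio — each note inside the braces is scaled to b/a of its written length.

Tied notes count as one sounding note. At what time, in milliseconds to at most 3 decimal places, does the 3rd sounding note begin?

note 3 onset = 4/7b = 283.353ms

1. 0.0ms @ 0 + 141.677ms (2/7)
2. 141.677ms @ 2/7 + 141.677ms (2/7)
3. 283.353ms @ 4/7 + 283.353ms (4/7)
4. 566.706ms @ 8/7 + 283.353ms (4/7)
5. 850.059ms @ 12/7 + 141.677ms (2/7)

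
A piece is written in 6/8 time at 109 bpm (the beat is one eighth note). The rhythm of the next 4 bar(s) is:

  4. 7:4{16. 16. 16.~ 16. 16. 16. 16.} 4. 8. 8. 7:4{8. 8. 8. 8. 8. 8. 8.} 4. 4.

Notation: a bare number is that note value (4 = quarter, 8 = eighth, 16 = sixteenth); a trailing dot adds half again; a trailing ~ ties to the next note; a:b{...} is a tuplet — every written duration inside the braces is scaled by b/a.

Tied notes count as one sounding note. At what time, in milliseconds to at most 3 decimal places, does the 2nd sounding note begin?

1. 0.0ms @ 0 + 1651.376ms (3)
2. 1651.376ms @ 3 + 235.911ms (3/7)
3. 1887.287ms @ 24/7 + 235.911ms (3/7)
4. 2123.198ms @ 27/7 + 471.822ms (6/7)
5. 2595.02ms @ 33/7 + 235.911ms (3/7)
6. 2830.931ms @ 36/7 + 235.911ms (3/7)
7. 3066.841ms @ 39/7 + 235.911ms (3/7)
8. 3302.752ms @ 6 + 1651.376ms (3)
9. 4954.128ms @ 9 + 825.688ms (3/2)
10. 5779.817ms @ 21/2 + 825.688ms (3/2)
11. 6605.505ms @ 12 + 471.822ms (6/7)
12. 7077.326ms @ 90/7 + 471.822ms (6/7)
13. 7549.148ms @ 96/7 + 471.822ms (6/7)
14. 8020.97ms @ 102/7 + 471.822ms (6/7)
15. 8492.792ms @ 108/7 + 471.822ms (6/7)
16. 8964.613ms @ 114/7 + 471.822ms (6/7)
17. 9436.435ms @ 120/7 + 471.822ms (6/7)
18. 9908.257ms @ 18 + 1651.376ms (3)
19. 11559.633ms @ 21 + 1651.376ms (3)

note 2 onset = 3b = 1651.376ms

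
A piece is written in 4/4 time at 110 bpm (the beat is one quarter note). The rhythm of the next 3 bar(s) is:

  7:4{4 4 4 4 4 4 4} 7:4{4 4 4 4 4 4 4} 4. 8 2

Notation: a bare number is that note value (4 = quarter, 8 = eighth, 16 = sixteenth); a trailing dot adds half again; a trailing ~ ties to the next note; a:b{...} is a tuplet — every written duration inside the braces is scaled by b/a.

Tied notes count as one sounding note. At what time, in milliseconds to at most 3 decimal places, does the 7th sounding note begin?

note 7 onset = 24/7b = 1870.13ms

1. 0.0ms @ 0 + 311.688ms (4/7)
2. 311.688ms @ 4/7 + 311.688ms (4/7)
3. 623.377ms @ 8/7 + 311.688ms (4/7)
4. 935.065ms @ 12/7 + 311.688ms (4/7)
5. 1246.753ms @ 16/7 + 311.688ms (4/7)
6. 1558.442ms @ 20/7 + 311.688ms (4/7)
7. 1870.13ms @ 24/7 + 311.688ms (4/7)
8. 2181.818ms @ 4 + 311.688ms (4/7)
9. 2493.506ms @ 32/7 + 311.688ms (4/7)
10. 2805.195ms @ 36/7 + 311.688ms (4/7)
11. 3116.883ms @ 40/7 + 311.688ms (4/7)
12. 3428.571ms @ 44/7 + 311.688ms (4/7)
13. 3740.26ms @ 48/7 + 311.688ms (4/7)
14. 4051.948ms @ 52/7 + 311.688ms (4/7)
15. 4363.636ms @ 8 + 818.182ms (3/2)
16. 5181.818ms @ 19/2 + 272.727ms (1/2)
17. 5454.545ms @ 10 + 1090.909ms (2)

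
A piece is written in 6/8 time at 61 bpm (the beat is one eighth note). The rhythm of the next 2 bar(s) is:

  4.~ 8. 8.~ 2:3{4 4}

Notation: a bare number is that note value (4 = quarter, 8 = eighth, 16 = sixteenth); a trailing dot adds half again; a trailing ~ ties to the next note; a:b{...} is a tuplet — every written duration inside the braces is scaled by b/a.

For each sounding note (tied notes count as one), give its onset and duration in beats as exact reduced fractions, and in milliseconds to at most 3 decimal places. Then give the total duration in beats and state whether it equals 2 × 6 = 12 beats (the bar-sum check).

1) 0.0ms=0b +4426.23ms=9/2b
2) 4426.23ms=9/2b +4426.23ms=9/2b
3) 8852.459ms=9b +2950.82ms=3b
Σ=12b of 12 (61bpm 6/8) — PASS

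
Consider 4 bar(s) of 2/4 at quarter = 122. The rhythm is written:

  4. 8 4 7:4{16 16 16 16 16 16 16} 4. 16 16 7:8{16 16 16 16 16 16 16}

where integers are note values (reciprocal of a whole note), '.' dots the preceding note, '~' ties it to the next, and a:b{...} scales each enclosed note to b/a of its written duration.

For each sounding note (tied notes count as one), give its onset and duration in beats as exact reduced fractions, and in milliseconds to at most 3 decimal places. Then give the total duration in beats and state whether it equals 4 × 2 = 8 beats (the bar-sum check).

1) 0.0ms=0b +737.705ms=3/2b
2) 737.705ms=3/2b +245.902ms=1/2b
3) 983.607ms=2b +491.803ms=1b
4) 1475.41ms=3b +70.258ms=1/7b
5) 1545.667ms=22/7b +70.258ms=1/7b
6) 1615.925ms=23/7b +70.258ms=1/7b
7) 1686.183ms=24/7b +70.258ms=1/7b
8) 1756.44ms=25/7b +70.258ms=1/7b
9) 1826.698ms=26/7b +70.258ms=1/7b
10) 1896.956ms=27/7b +70.258ms=1/7b
11) 1967.213ms=4b +737.705ms=3/2b
12) 2704.918ms=11/2b +122.951ms=1/4b
13) 2827.869ms=23/4b +122.951ms=1/4b
14) 2950.82ms=6b +140.515ms=2/7b
15) 3091.335ms=44/7b +140.515ms=2/7b
16) 3231.85ms=46/7b +140.515ms=2/7b
17) 3372.365ms=48/7b +140.515ms=2/7b
18) 3512.881ms=50/7b +140.515ms=2/7b
19) 3653.396ms=52/7b +140.515ms=2/7b
20) 3793.911ms=54/7b +140.515ms=2/7b
Σ=8b of 8 (122bpm 2/4) — PASS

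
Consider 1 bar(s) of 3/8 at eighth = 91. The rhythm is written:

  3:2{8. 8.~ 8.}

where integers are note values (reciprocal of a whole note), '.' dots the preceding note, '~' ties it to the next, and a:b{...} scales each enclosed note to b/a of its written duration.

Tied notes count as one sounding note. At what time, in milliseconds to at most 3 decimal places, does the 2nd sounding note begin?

note 2 onset = 1b = 659.341ms

1. 0.0ms @ 0 + 659.341ms (1)
2. 659.341ms @ 1 + 1318.681ms (2)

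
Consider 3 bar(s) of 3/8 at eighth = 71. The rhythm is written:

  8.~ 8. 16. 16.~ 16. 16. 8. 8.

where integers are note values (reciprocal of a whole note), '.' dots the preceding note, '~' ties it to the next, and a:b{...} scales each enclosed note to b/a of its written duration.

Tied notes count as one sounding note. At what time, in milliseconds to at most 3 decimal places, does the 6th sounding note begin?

1. 0.0ms @ 0 + 2535.211ms (3)
2. 2535.211ms @ 3 + 633.803ms (3/4)
3. 3169.014ms @ 15/4 + 1267.606ms (3/2)
4. 4436.62ms @ 21/4 + 633.803ms (3/4)
5. 5070.423ms @ 6 + 1267.606ms (3/2)
6. 6338.028ms @ 15/2 + 1267.606ms (3/2)

note 6 onset = 15/2b = 6338.028ms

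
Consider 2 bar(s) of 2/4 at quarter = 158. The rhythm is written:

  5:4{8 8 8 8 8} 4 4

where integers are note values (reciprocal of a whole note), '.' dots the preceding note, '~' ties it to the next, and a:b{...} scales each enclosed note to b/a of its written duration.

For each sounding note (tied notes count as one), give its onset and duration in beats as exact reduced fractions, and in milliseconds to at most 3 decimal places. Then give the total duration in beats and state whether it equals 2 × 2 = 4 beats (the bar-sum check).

1) 0.0ms=0b +151.899ms=2/5b
2) 151.899ms=2/5b +151.899ms=2/5b
3) 303.797ms=4/5b +151.899ms=2/5b
4) 455.696ms=6/5b +151.899ms=2/5b
5) 607.595ms=8/5b +151.899ms=2/5b
6) 759.494ms=2b +379.747ms=1b
7) 1139.241ms=3b +379.747ms=1b
Σ=4b of 4 (158bpm 2/4) — PASS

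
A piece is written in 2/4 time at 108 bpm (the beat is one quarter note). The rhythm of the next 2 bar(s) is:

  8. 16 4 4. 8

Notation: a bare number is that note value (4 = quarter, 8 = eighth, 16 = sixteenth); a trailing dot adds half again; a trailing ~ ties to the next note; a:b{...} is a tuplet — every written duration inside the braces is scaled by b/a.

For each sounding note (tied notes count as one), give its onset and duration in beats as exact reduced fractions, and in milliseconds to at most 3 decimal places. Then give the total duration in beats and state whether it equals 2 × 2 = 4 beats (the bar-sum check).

1) 0.0ms=0b +416.667ms=3/4b
2) 416.667ms=3/4b +138.889ms=1/4b
3) 555.556ms=1b +555.556ms=1b
4) 1111.111ms=2b +833.333ms=3/2b
5) 1944.444ms=7/2b +277.778ms=1/2b
Σ=4b of 4 (108bpm 2/4) — PASS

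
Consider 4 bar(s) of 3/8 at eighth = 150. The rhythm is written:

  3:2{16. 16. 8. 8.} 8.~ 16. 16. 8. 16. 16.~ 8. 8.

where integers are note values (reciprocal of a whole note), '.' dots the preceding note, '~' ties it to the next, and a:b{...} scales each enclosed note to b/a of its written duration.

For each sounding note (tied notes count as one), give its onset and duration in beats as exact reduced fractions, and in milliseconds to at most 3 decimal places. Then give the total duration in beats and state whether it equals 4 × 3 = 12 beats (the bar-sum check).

1) 0.0ms=0b +200.0ms=1/2b
2) 200.0ms=1/2b +200.0ms=1/2b
3) 400.0ms=1b +400.0ms=1b
4) 800.0ms=2b +400.0ms=1b
5) 1200.0ms=3b +900.0ms=9/4b
6) 2100.0ms=21/4b +300.0ms=3/4b
7) 2400.0ms=6b +600.0ms=3/2b
8) 3000.0ms=15/2b +300.0ms=3/4b
9) 3300.0ms=33/4b +900.0ms=9/4b
10) 4200.0ms=21/2b +600.0ms=3/2b
Σ=12b of 12 (150bpm 3/8) — PASS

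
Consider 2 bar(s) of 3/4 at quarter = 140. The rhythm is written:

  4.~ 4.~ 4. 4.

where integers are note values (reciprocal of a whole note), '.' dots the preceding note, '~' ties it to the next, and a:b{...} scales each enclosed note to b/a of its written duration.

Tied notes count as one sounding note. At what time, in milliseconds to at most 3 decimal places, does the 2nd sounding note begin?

note 2 onset = 9/2b = 1928.571ms

1. 0.0ms @ 0 + 1928.571ms (9/2)
2. 1928.571ms @ 9/2 + 642.857ms (3/2)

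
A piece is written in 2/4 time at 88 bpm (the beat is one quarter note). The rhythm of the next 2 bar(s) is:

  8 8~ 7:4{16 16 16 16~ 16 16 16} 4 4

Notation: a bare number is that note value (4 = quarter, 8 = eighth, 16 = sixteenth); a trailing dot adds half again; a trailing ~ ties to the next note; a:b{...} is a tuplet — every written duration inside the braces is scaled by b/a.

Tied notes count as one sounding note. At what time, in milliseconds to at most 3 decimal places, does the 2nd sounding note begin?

1. 0.0ms @ 0 + 340.909ms (1/2)
2. 340.909ms @ 1/2 + 438.312ms (9/14)
3. 779.221ms @ 8/7 + 97.403ms (1/7)
4. 876.623ms @ 9/7 + 97.403ms (1/7)
5. 974.026ms @ 10/7 + 194.805ms (2/7)
6. 1168.831ms @ 12/7 + 97.403ms (1/7)
7. 1266.234ms @ 13/7 + 97.403ms (1/7)
8. 1363.636ms @ 2 + 681.818ms (1)
9. 2045.455ms @ 3 + 681.818ms (1)

note 2 onset = 1/2b = 340.909ms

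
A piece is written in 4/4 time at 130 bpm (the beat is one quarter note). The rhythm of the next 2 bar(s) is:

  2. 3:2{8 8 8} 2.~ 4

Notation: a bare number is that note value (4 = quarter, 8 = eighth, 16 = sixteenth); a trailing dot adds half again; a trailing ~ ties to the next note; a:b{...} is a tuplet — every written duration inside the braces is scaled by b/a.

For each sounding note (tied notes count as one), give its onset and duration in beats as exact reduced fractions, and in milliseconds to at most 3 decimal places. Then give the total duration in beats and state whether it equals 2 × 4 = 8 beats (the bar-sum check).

1) 0.0ms=0b +1384.615ms=3b
2) 1384.615ms=3b +153.846ms=1/3b
3) 1538.462ms=10/3b +153.846ms=1/3b
4) 1692.308ms=11/3b +153.846ms=1/3b
5) 1846.154ms=4b +1846.154ms=4b
Σ=8b of 8 (130bpm 4/4) — PASS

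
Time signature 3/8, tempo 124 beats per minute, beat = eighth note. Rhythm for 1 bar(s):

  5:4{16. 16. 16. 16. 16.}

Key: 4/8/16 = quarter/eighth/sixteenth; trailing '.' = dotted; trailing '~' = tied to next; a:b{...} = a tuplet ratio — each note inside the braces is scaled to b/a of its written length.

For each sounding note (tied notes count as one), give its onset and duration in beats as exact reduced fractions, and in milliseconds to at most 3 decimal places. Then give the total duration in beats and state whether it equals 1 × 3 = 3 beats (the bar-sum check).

1) 0.0ms=0b +290.323ms=3/5b
2) 290.323ms=3/5b +290.323ms=3/5b
3) 580.645ms=6/5b +290.323ms=3/5b
4) 870.968ms=9/5b +290.323ms=3/5b
5) 1161.29ms=12/5b +290.323ms=3/5b
Σ=3b of 3 (124bpm 3/8) — PASS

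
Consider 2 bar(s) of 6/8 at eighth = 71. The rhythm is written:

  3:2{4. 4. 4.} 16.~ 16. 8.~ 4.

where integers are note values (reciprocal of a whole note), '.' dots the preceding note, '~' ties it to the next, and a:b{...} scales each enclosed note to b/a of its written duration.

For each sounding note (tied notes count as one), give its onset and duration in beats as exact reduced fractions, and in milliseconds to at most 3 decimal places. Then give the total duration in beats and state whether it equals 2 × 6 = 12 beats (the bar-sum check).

1) 0.0ms=0b +1690.141ms=2b
2) 1690.141ms=2b +1690.141ms=2b
3) 3380.282ms=4b +1690.141ms=2b
4) 5070.423ms=6b +1267.606ms=3/2b
5) 6338.028ms=15/2b +3802.817ms=9/2b
Σ=12b of 12 (71bpm 6/8) — PASS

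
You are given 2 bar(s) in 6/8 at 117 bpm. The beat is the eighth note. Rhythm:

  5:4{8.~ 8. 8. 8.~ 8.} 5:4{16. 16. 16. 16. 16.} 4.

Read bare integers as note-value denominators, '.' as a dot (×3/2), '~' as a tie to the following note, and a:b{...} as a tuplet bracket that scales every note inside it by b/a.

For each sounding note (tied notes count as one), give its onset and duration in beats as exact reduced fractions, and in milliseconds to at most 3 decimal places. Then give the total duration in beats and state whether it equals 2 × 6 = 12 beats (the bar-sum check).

1) 0.0ms=0b +1230.769ms=12/5b
2) 1230.769ms=12/5b +615.385ms=6/5b
3) 1846.154ms=18/5b +1230.769ms=12/5b
4) 3076.923ms=6b +307.692ms=3/5b
5) 3384.615ms=33/5b +307.692ms=3/5b
6) 3692.308ms=36/5b +307.692ms=3/5b
7) 4000.0ms=39/5b +307.692ms=3/5b
8) 4307.692ms=42/5b +307.692ms=3/5b
9) 4615.385ms=9b +1538.462ms=3b
Σ=12b of 12 (117bpm 6/8) — PASS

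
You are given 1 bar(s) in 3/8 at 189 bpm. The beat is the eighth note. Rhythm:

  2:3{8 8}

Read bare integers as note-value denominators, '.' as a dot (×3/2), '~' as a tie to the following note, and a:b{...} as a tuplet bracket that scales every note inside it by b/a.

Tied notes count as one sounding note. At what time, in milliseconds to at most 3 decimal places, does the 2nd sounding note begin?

note 2 onset = 3/2b = 476.19ms

1. 0.0ms @ 0 + 476.19ms (3/2)
2. 476.19ms @ 3/2 + 476.19ms (3/2)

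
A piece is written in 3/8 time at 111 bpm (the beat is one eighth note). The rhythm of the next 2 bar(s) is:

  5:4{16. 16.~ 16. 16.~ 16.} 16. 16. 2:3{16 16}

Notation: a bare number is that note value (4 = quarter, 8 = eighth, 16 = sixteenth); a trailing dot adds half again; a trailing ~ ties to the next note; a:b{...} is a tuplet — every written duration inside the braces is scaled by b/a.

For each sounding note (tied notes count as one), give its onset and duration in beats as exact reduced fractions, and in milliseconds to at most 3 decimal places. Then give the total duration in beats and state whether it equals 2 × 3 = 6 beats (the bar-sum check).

1) 0.0ms=0b +324.324ms=3/5b
2) 324.324ms=3/5b +648.649ms=6/5b
3) 972.973ms=9/5b +648.649ms=6/5b
4) 1621.622ms=3b +405.405ms=3/4b
5) 2027.027ms=15/4b +405.405ms=3/4b
6) 2432.432ms=9/2b +405.405ms=3/4b
7) 2837.838ms=21/4b +405.405ms=3/4b
Σ=6b of 6 (111bpm 3/8) — PASS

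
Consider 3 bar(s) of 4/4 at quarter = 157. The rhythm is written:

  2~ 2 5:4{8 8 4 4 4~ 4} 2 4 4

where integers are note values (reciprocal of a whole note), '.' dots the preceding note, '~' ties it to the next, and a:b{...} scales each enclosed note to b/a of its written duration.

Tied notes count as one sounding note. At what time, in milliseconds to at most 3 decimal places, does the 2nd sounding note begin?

note 2 onset = 4b = 1528.662ms

1. 0.0ms @ 0 + 1528.662ms (4)
2. 1528.662ms @ 4 + 152.866ms (2/5)
3. 1681.529ms @ 22/5 + 152.866ms (2/5)
4. 1834.395ms @ 24/5 + 305.732ms (4/5)
5. 2140.127ms @ 28/5 + 305.732ms (4/5)
6. 2445.86ms @ 32/5 + 611.465ms (8/5)
7. 3057.325ms @ 8 + 764.331ms (2)
8. 3821.656ms @ 10 + 382.166ms (1)
9. 4203.822ms @ 11 + 382.166ms (1)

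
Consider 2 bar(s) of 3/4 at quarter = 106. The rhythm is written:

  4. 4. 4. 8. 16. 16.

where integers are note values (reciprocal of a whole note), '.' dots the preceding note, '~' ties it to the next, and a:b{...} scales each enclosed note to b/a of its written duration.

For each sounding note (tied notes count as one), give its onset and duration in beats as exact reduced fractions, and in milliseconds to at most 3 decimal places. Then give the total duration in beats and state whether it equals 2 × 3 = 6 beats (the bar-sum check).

1) 0.0ms=0b +849.057ms=3/2b
2) 849.057ms=3/2b +849.057ms=3/2b
3) 1698.113ms=3b +849.057ms=3/2b
4) 2547.17ms=9/2b +424.528ms=3/4b
5) 2971.698ms=21/4b +212.264ms=3/8b
6) 3183.962ms=45/8b +212.264ms=3/8b
Σ=6b of 6 (106bpm 3/4) — PASS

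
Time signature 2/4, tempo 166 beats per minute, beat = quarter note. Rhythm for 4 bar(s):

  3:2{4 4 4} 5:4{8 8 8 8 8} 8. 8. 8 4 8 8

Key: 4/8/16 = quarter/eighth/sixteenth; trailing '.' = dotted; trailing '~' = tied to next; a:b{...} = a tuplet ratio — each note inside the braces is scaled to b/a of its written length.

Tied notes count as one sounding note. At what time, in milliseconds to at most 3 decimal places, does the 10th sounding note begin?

1. 0.0ms @ 0 + 240.964ms (2/3)
2. 240.964ms @ 2/3 + 240.964ms (2/3)
3. 481.928ms @ 4/3 + 240.964ms (2/3)
4. 722.892ms @ 2 + 144.578ms (2/5)
5. 867.47ms @ 12/5 + 144.578ms (2/5)
6. 1012.048ms @ 14/5 + 144.578ms (2/5)
7. 1156.627ms @ 16/5 + 144.578ms (2/5)
8. 1301.205ms @ 18/5 + 144.578ms (2/5)
9. 1445.783ms @ 4 + 271.084ms (3/4)
10. 1716.867ms @ 19/4 + 271.084ms (3/4)
11. 1987.952ms @ 11/2 + 180.723ms (1/2)
12. 2168.675ms @ 6 + 361.446ms (1)
13. 2530.12ms @ 7 + 180.723ms (1/2)
14. 2710.843ms @ 15/2 + 180.723ms (1/2)

note 10 onset = 19/4b = 1716.867ms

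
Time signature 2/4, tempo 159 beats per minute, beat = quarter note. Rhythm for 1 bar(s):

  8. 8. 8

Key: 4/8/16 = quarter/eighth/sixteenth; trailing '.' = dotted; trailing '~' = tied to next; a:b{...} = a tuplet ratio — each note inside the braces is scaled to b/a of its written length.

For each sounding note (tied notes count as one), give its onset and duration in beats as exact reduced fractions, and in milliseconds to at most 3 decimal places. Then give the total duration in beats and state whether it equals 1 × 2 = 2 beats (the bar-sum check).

1) 0.0ms=0b +283.019ms=3/4b
2) 283.019ms=3/4b +283.019ms=3/4b
3) 566.038ms=3/2b +188.679ms=1/2b
Σ=2b of 2 (159bpm 2/4) — PASS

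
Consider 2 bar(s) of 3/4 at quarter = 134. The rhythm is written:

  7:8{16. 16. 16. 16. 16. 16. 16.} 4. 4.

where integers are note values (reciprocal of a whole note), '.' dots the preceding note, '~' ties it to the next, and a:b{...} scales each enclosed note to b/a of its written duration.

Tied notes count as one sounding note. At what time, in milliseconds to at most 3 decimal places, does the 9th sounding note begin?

note 9 onset = 9/2b = 2014.925ms

1. 0.0ms @ 0 + 191.898ms (3/7)
2. 191.898ms @ 3/7 + 191.898ms (3/7)
3. 383.795ms @ 6/7 + 191.898ms (3/7)
4. 575.693ms @ 9/7 + 191.898ms (3/7)
5. 767.591ms @ 12/7 + 191.898ms (3/7)
6. 959.488ms @ 15/7 + 191.898ms (3/7)
7. 1151.386ms @ 18/7 + 191.898ms (3/7)
8. 1343.284ms @ 3 + 671.642ms (3/2)
9. 2014.925ms @ 9/2 + 671.642ms (3/2)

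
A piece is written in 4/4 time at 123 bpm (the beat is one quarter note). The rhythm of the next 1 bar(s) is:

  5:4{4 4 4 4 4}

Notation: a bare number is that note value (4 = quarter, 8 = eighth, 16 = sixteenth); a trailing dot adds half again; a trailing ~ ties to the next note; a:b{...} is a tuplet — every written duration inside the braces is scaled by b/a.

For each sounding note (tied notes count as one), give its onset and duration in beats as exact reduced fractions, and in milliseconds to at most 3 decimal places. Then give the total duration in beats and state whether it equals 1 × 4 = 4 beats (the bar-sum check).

1) 0.0ms=0b +390.244ms=4/5b
2) 390.244ms=4/5b +390.244ms=4/5b
3) 780.488ms=8/5b +390.244ms=4/5b
4) 1170.732ms=12/5b +390.244ms=4/5b
5) 1560.976ms=16/5b +390.244ms=4/5b
Σ=4b of 4 (123bpm 4/4) — PASS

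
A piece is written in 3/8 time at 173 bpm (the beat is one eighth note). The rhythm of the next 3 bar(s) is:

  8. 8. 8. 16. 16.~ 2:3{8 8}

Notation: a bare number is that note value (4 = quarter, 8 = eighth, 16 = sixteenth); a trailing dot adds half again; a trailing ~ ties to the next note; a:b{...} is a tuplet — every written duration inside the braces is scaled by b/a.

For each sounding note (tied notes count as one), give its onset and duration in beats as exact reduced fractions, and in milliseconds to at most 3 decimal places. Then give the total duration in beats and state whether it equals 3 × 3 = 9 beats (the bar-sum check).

1) 0.0ms=0b +520.231ms=3/2b
2) 520.231ms=3/2b +520.231ms=3/2b
3) 1040.462ms=3b +520.231ms=3/2b
4) 1560.694ms=9/2b +260.116ms=3/4b
5) 1820.809ms=21/4b +780.347ms=9/4b
6) 2601.156ms=15/2b +520.231ms=3/2b
Σ=9b of 9 (173bpm 3/8) — PASS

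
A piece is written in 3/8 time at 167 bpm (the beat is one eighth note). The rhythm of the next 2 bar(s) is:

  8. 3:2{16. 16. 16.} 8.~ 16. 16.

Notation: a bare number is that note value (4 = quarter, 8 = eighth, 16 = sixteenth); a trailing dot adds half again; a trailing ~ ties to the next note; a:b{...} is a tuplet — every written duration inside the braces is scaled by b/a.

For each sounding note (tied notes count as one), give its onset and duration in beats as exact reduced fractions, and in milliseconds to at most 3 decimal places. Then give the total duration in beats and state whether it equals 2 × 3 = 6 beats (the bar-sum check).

1) 0.0ms=0b +538.922ms=3/2b
2) 538.922ms=3/2b +179.641ms=1/2b
3) 718.563ms=2b +179.641ms=1/2b
4) 898.204ms=5/2b +179.641ms=1/2b
5) 1077.844ms=3b +808.383ms=9/4b
6) 1886.228ms=21/4b +269.461ms=3/4b
Σ=6b of 6 (167bpm 3/8) — PASS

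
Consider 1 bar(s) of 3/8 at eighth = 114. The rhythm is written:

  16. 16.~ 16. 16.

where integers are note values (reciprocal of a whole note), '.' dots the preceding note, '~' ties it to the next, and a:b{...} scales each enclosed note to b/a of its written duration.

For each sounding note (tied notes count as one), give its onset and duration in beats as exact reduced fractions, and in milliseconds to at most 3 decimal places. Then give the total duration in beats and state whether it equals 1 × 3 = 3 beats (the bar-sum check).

1) 0.0ms=0b +394.737ms=3/4b
2) 394.737ms=3/4b +789.474ms=3/2b
3) 1184.211ms=9/4b +394.737ms=3/4b
Σ=3b of 3 (114bpm 3/8) — PASS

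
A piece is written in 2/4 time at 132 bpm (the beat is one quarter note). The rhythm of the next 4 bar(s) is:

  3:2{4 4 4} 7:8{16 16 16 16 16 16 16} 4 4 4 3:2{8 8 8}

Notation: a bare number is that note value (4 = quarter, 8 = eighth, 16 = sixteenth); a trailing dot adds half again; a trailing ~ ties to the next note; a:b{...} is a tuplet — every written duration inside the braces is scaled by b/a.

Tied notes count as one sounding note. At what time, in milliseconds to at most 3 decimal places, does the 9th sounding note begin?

note 9 onset = 24/7b = 1558.442ms

1. 0.0ms @ 0 + 303.03ms (2/3)
2. 303.03ms @ 2/3 + 303.03ms (2/3)
3. 606.061ms @ 4/3 + 303.03ms (2/3)
4. 909.091ms @ 2 + 129.87ms (2/7)
5. 1038.961ms @ 16/7 + 129.87ms (2/7)
6. 1168.831ms @ 18/7 + 129.87ms (2/7)
7. 1298.701ms @ 20/7 + 129.87ms (2/7)
8. 1428.571ms @ 22/7 + 129.87ms (2/7)
9. 1558.442ms @ 24/7 + 129.87ms (2/7)
10. 1688.312ms @ 26/7 + 129.87ms (2/7)
11. 1818.182ms @ 4 + 454.545ms (1)
12. 2272.727ms @ 5 + 454.545ms (1)
13. 2727.273ms @ 6 + 454.545ms (1)
14. 3181.818ms @ 7 + 151.515ms (1/3)
15. 3333.333ms @ 22/3 + 151.515ms (1/3)
16. 3484.848ms @ 23/3 + 151.515ms (1/3)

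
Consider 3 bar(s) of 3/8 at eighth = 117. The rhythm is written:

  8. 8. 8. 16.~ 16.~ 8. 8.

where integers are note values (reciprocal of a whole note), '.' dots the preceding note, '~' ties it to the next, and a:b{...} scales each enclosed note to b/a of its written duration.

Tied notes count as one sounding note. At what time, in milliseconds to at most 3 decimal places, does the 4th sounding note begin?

1. 0.0ms @ 0 + 769.231ms (3/2)
2. 769.231ms @ 3/2 + 769.231ms (3/2)
3. 1538.462ms @ 3 + 769.231ms (3/2)
4. 2307.692ms @ 9/2 + 1538.462ms (3)
5. 3846.154ms @ 15/2 + 769.231ms (3/2)

note 4 onset = 9/2b = 2307.692ms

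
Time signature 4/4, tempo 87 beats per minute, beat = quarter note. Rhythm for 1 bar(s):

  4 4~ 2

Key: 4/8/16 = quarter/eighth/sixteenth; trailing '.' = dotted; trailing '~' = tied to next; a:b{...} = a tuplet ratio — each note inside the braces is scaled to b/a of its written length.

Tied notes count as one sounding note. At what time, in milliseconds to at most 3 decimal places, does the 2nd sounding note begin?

note 2 onset = 1b = 689.655ms

1. 0.0ms @ 0 + 689.655ms (1)
2. 689.655ms @ 1 + 2068.966ms (3)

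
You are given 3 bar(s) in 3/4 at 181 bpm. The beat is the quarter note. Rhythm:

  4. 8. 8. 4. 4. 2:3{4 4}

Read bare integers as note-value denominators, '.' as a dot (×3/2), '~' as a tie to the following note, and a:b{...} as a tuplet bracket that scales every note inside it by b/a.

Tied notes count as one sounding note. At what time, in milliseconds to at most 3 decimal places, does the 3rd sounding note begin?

note 3 onset = 9/4b = 745.856ms

1. 0.0ms @ 0 + 497.238ms (3/2)
2. 497.238ms @ 3/2 + 248.619ms (3/4)
3. 745.856ms @ 9/4 + 248.619ms (3/4)
4. 994.475ms @ 3 + 497.238ms (3/2)
5. 1491.713ms @ 9/2 + 497.238ms (3/2)
6. 1988.95ms @ 6 + 497.238ms (3/2)
7. 2486.188ms @ 15/2 + 497.238ms (3/2)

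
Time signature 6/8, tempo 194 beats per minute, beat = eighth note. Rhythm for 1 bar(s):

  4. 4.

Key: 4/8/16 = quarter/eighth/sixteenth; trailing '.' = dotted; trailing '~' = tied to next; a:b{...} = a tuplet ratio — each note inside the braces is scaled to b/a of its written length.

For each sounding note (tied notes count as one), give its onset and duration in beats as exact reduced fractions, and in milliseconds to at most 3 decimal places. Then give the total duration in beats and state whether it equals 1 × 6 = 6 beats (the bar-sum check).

1) 0.0ms=0b +927.835ms=3b
2) 927.835ms=3b +927.835ms=3b
Σ=6b of 6 (194bpm 6/8) — PASS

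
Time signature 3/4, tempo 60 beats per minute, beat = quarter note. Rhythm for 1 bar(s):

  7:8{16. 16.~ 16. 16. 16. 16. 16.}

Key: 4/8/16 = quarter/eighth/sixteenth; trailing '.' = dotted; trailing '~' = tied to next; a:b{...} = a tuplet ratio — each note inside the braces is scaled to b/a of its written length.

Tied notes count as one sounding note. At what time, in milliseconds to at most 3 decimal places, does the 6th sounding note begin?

note 6 onset = 18/7b = 2571.429ms

1. 0.0ms @ 0 + 428.571ms (3/7)
2. 428.571ms @ 3/7 + 857.143ms (6/7)
3. 1285.714ms @ 9/7 + 428.571ms (3/7)
4. 1714.286ms @ 12/7 + 428.571ms (3/7)
5. 2142.857ms @ 15/7 + 428.571ms (3/7)
6. 2571.429ms @ 18/7 + 428.571ms (3/7)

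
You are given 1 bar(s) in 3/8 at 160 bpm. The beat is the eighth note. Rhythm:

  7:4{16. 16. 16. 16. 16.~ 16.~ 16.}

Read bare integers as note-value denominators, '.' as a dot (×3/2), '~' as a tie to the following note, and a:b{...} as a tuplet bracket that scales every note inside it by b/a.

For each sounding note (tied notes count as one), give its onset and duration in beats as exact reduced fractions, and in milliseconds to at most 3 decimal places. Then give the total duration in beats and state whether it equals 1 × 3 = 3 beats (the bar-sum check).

1) 0.0ms=0b +160.714ms=3/7b
2) 160.714ms=3/7b +160.714ms=3/7b
3) 321.429ms=6/7b +160.714ms=3/7b
4) 482.143ms=9/7b +160.714ms=3/7b
5) 642.857ms=12/7b +482.143ms=9/7b
Σ=3b of 3 (160bpm 3/8) — PASS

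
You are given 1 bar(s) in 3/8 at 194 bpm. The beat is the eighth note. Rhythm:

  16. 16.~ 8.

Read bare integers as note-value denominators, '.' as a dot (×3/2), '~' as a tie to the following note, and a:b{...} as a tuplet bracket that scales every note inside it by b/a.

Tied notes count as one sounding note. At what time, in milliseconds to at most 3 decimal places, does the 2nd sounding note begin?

1. 0.0ms @ 0 + 231.959ms (3/4)
2. 231.959ms @ 3/4 + 695.876ms (9/4)

note 2 onset = 3/4b = 231.959ms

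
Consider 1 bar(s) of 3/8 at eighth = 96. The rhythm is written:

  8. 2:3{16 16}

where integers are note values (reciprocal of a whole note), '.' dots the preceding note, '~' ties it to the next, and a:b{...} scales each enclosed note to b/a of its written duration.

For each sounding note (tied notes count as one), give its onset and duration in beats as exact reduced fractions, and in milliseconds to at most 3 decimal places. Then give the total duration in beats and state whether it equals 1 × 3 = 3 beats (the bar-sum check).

1) 0.0ms=0b +937.5ms=3/2b
2) 937.5ms=3/2b +468.75ms=3/4b
3) 1406.25ms=9/4b +468.75ms=3/4b
Σ=3b of 3 (96bpm 3/8) — PASS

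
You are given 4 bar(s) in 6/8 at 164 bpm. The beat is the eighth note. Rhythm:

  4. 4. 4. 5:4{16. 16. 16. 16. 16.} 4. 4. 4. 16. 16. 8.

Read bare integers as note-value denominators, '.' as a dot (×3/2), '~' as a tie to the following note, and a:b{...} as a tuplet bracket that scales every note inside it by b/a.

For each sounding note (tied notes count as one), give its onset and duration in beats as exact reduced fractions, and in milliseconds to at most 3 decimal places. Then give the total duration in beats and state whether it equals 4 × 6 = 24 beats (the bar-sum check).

1) 0.0ms=0b +1097.561ms=3b
2) 1097.561ms=3b +1097.561ms=3b
3) 2195.122ms=6b +1097.561ms=3b
4) 3292.683ms=9b +219.512ms=3/5b
5) 3512.195ms=48/5b +219.512ms=3/5b
6) 3731.707ms=51/5b +219.512ms=3/5b
7) 3951.22ms=54/5b +219.512ms=3/5b
8) 4170.732ms=57/5b +219.512ms=3/5b
9) 4390.244ms=12b +1097.561ms=3b
10) 5487.805ms=15b +1097.561ms=3b
11) 6585.366ms=18b +1097.561ms=3b
12) 7682.927ms=21b +274.39ms=3/4b
13) 7957.317ms=87/4b +274.39ms=3/4b
14) 8231.707ms=45/2b +548.78ms=3/2b
Σ=24b of 24 (164bpm 6/8) — PASS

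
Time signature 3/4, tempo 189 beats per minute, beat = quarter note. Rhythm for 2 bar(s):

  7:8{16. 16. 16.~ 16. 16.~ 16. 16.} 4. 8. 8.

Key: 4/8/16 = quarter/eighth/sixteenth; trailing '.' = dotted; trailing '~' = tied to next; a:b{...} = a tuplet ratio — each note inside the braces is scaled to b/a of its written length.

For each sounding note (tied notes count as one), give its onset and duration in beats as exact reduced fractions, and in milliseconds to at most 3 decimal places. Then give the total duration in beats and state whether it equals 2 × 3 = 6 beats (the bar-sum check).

1) 0.0ms=0b +136.054ms=3/7b
2) 136.054ms=3/7b +136.054ms=3/7b
3) 272.109ms=6/7b +272.109ms=6/7b
4) 544.218ms=12/7b +272.109ms=6/7b
5) 816.327ms=18/7b +136.054ms=3/7b
6) 952.381ms=3b +476.19ms=3/2b
7) 1428.571ms=9/2b +238.095ms=3/4b
8) 1666.667ms=21/4b +238.095ms=3/4b
Σ=6b of 6 (189bpm 3/4) — PASS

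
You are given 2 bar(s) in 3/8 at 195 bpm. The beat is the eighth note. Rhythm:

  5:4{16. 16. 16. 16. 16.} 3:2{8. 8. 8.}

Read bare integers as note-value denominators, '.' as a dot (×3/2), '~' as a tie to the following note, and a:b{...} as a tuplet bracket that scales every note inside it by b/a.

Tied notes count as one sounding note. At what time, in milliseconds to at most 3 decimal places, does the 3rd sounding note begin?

1. 0.0ms @ 0 + 184.615ms (3/5)
2. 184.615ms @ 3/5 + 184.615ms (3/5)
3. 369.231ms @ 6/5 + 184.615ms (3/5)
4. 553.846ms @ 9/5 + 184.615ms (3/5)
5. 738.462ms @ 12/5 + 184.615ms (3/5)
6. 923.077ms @ 3 + 307.692ms (1)
7. 1230.769ms @ 4 + 307.692ms (1)
8. 1538.462ms @ 5 + 307.692ms (1)

note 3 onset = 6/5b = 369.231ms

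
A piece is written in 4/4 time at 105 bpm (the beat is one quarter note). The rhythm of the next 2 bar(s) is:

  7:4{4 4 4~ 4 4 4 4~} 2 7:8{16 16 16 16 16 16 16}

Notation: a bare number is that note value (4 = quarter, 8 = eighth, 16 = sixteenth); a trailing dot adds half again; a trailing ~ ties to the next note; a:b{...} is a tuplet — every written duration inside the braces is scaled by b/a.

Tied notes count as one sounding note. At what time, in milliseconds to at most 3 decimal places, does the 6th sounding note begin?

1. 0.0ms @ 0 + 326.531ms (4/7)
2. 326.531ms @ 4/7 + 326.531ms (4/7)
3. 653.061ms @ 8/7 + 653.061ms (8/7)
4. 1306.122ms @ 16/7 + 326.531ms (4/7)
5. 1632.653ms @ 20/7 + 326.531ms (4/7)
6. 1959.184ms @ 24/7 + 1469.388ms (18/7)
7. 3428.571ms @ 6 + 163.265ms (2/7)
8. 3591.837ms @ 44/7 + 163.265ms (2/7)
9. 3755.102ms @ 46/7 + 163.265ms (2/7)
10. 3918.367ms @ 48/7 + 163.265ms (2/7)
11. 4081.633ms @ 50/7 + 163.265ms (2/7)
12. 4244.898ms @ 52/7 + 163.265ms (2/7)
13. 4408.163ms @ 54/7 + 163.265ms (2/7)

note 6 onset = 24/7b = 1959.184ms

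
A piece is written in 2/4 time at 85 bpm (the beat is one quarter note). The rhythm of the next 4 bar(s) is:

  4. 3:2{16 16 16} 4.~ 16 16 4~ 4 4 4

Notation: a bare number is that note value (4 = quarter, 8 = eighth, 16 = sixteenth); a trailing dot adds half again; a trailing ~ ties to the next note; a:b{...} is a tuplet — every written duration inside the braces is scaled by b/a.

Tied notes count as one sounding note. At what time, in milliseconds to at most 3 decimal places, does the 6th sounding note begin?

note 6 onset = 15/4b = 2647.059ms

1. 0.0ms @ 0 + 1058.824ms (3/2)
2. 1058.824ms @ 3/2 + 117.647ms (1/6)
3. 1176.471ms @ 5/3 + 117.647ms (1/6)
4. 1294.118ms @ 11/6 + 117.647ms (1/6)
5. 1411.765ms @ 2 + 1235.294ms (7/4)
6. 2647.059ms @ 15/4 + 176.471ms (1/4)
7. 2823.529ms @ 4 + 1411.765ms (2)
8. 4235.294ms @ 6 + 705.882ms (1)
9. 4941.176ms @ 7 + 705.882ms (1)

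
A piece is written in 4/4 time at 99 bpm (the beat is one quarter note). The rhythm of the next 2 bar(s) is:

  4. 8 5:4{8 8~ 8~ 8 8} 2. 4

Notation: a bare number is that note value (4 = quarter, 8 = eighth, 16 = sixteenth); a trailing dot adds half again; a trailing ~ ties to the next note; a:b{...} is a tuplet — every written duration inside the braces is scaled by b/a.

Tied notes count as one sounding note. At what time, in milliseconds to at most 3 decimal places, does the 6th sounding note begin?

note 6 onset = 4b = 2424.242ms

1. 0.0ms @ 0 + 909.091ms (3/2)
2. 909.091ms @ 3/2 + 303.03ms (1/2)
3. 1212.121ms @ 2 + 242.424ms (2/5)
4. 1454.545ms @ 12/5 + 727.273ms (6/5)
5. 2181.818ms @ 18/5 + 242.424ms (2/5)
6. 2424.242ms @ 4 + 1818.182ms (3)
7. 4242.424ms @ 7 + 606.061ms (1)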